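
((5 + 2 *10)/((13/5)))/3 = 125/39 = 3.21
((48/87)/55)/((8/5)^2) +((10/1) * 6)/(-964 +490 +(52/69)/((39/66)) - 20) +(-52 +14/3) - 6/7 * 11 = -25909025833/455505204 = -56.88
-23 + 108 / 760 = -22.86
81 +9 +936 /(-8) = -27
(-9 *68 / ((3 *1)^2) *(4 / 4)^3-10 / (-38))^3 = -2131746903 / 6859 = -310795.58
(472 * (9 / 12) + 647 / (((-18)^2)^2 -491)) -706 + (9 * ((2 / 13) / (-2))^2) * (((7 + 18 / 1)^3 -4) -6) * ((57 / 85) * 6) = 898708480361 / 300185405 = 2993.84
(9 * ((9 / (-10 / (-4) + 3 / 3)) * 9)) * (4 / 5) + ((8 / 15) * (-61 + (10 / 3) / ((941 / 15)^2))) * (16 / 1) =-353.90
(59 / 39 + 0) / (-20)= -59 / 780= -0.08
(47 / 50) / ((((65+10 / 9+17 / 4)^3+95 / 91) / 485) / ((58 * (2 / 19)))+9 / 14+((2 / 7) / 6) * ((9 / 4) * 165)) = 1122655427712 / 162380102394065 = 0.01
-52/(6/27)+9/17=-3969/17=-233.47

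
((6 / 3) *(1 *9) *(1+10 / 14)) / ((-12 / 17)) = -306 / 7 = -43.71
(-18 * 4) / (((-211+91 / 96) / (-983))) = -6794496 / 20165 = -336.95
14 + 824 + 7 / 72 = 60343 / 72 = 838.10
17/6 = 2.83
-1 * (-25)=25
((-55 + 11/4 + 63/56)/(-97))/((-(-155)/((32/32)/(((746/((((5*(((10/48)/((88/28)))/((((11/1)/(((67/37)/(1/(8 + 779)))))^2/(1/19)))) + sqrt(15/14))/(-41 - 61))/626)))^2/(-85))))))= -677799139942530266050264495/62065732098601124871692873517985038336 - 28429052584225*sqrt(210)/5335529193975530521669902336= -1.100e-11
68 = 68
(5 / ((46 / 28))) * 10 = 700 / 23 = 30.43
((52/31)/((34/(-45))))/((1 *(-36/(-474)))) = -15405/527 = -29.23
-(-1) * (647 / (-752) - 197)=-148791 / 752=-197.86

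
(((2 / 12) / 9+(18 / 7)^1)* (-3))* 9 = -979 / 14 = -69.93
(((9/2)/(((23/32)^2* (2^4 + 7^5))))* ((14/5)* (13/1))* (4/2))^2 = 2813375545344/1979968325017225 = 0.00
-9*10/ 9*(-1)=10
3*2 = 6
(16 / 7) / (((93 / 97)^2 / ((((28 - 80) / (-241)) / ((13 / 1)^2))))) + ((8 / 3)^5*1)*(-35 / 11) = -429.06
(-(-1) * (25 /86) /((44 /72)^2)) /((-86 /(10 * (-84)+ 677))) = 330075 /223729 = 1.48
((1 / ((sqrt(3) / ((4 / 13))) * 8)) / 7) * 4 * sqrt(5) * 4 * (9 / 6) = 4 * sqrt(15) / 91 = 0.17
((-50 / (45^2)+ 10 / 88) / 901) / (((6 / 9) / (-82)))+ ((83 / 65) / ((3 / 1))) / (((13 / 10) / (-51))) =-3022831429 / 180895572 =-16.71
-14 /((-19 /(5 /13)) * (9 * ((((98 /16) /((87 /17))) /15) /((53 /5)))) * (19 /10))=1229600 /558467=2.20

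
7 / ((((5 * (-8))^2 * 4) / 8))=7 / 800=0.01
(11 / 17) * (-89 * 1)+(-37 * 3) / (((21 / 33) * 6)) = -20625 / 238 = -86.66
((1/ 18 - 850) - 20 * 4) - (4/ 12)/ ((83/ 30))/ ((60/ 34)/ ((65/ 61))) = -84756187/ 91134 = -930.02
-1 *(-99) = 99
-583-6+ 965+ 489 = 865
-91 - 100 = -191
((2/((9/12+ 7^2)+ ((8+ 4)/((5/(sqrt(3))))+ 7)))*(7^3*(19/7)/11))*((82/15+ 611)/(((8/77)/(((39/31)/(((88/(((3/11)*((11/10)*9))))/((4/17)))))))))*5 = 24007755341115/29711085844-253826488188*sqrt(3)/7427771461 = 748.85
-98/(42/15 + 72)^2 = -1225/69938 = -0.02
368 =368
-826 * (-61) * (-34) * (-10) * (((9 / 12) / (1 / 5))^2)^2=3387769628.91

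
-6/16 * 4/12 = -0.12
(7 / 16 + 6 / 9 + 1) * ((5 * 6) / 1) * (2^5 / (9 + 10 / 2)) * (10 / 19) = 10100 / 133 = 75.94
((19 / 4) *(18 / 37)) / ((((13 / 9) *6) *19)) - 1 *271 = -521377 / 1924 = -270.99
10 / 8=5 / 4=1.25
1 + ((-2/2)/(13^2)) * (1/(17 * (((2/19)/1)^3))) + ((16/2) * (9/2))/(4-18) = -300837/160888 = -1.87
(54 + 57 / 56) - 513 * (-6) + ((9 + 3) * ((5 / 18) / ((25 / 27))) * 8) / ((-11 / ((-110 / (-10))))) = 869181 / 280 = 3104.22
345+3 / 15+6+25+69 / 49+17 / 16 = 1484389 / 3920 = 378.67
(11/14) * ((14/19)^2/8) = 77/1444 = 0.05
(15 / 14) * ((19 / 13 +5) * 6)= 540 / 13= 41.54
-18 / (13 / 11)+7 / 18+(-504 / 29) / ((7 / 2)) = -134413 / 6786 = -19.81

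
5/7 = 0.71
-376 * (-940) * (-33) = -11663520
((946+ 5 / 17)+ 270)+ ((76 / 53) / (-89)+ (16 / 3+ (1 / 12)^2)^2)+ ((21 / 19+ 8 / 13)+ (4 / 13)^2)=6655969969947167 / 5339247922944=1246.61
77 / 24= 3.21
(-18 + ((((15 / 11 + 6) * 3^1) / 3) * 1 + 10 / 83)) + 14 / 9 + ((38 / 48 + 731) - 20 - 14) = 688.83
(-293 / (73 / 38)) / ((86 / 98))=-545566 / 3139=-173.80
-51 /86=-0.59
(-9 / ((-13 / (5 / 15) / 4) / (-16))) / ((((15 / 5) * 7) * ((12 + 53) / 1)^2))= -64 / 384475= -0.00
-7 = -7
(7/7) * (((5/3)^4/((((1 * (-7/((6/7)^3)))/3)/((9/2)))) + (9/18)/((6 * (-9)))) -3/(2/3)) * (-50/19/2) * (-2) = -89982175/2463426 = -36.53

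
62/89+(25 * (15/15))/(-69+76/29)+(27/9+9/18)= 3.82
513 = 513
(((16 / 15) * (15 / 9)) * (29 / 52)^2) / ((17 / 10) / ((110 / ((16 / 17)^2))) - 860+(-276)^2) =3931675 / 535547695644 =0.00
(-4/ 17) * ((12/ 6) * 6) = -48/ 17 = -2.82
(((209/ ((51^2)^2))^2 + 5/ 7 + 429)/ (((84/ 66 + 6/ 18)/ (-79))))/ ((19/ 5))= -598176051229772731375/ 107539413758918883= -5562.39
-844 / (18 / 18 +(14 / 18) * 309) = -633 / 181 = -3.50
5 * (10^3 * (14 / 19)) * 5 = 350000 / 19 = 18421.05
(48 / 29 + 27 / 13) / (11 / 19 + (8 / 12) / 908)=5201478 / 807911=6.44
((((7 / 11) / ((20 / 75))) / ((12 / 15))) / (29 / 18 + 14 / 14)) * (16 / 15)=630 / 517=1.22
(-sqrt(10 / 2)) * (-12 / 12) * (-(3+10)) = -13 * sqrt(5) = -29.07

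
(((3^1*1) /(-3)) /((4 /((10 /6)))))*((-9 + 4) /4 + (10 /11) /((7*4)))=625 /1232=0.51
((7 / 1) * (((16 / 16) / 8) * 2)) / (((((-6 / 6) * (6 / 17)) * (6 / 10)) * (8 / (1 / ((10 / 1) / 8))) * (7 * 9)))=-17 / 1296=-0.01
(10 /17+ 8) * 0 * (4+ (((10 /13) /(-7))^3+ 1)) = 0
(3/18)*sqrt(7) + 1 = sqrt(7)/6 + 1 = 1.44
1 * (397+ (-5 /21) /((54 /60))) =74983 /189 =396.74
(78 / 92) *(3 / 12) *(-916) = -194.15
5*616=3080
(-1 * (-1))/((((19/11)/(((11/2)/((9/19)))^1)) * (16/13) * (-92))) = -1573/26496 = -0.06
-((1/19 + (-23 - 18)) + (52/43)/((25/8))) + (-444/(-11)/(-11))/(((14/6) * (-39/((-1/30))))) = 9121716616/224899675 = 40.56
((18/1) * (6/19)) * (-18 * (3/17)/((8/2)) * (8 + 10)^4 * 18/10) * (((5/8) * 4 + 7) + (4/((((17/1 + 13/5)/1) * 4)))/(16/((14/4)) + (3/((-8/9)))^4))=-352793449724769072/43537352495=-8103236.18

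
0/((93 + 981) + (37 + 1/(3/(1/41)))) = 0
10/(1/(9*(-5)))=-450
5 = 5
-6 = -6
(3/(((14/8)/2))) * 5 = 120/7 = 17.14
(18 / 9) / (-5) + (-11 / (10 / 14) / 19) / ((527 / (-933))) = 10363 / 10013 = 1.03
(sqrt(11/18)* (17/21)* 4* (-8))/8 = -34* sqrt(22)/63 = -2.53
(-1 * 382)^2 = 145924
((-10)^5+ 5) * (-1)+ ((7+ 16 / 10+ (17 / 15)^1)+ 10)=1500221 / 15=100014.73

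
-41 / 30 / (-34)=41 / 1020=0.04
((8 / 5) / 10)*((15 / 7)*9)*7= 108 / 5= 21.60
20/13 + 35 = 475/13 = 36.54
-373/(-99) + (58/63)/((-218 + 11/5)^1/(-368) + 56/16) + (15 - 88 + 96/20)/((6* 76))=5073434297/1320035640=3.84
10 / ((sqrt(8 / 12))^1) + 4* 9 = 5* sqrt(6) + 36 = 48.25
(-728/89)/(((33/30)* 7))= -1040/979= -1.06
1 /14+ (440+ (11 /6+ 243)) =14383 /21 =684.90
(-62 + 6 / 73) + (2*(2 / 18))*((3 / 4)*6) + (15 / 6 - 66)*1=-18165 / 146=-124.42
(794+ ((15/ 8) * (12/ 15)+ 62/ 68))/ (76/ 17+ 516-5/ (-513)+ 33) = 6945507/ 4826902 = 1.44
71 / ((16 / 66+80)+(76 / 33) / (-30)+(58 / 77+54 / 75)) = 1230075 / 1414394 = 0.87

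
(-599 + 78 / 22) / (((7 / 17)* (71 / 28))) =-445400 / 781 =-570.29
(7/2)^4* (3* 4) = 7203/4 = 1800.75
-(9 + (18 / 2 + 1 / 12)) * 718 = -77903 / 6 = -12983.83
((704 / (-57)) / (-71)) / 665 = 704 / 2691255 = 0.00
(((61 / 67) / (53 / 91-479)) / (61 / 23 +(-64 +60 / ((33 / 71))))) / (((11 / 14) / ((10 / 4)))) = -4468555 / 49992954768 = -0.00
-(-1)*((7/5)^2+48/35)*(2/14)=583/1225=0.48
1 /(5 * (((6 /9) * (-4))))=-3 /40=-0.08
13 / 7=1.86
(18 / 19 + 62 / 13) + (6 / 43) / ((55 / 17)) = 3364574 / 584155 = 5.76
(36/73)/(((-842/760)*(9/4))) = -6080/30733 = -0.20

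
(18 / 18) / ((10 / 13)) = 1.30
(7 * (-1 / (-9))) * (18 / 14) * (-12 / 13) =-0.92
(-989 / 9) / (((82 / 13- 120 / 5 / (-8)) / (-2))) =25714 / 1089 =23.61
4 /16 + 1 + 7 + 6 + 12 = 105 /4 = 26.25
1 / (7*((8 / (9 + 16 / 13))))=19 / 104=0.18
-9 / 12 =-3 / 4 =-0.75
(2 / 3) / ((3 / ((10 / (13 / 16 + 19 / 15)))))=1600 / 1497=1.07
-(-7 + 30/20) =11/2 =5.50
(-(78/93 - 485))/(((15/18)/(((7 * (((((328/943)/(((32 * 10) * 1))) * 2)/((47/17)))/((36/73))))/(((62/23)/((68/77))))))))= 105548291/49683700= 2.12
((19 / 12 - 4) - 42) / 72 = -533 / 864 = -0.62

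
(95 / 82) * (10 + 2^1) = 570 / 41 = 13.90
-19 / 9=-2.11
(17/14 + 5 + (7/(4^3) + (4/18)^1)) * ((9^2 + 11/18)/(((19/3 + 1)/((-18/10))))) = -38771317/295680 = -131.13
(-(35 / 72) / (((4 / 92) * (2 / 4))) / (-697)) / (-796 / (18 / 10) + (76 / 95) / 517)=-297275 / 4097668576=-0.00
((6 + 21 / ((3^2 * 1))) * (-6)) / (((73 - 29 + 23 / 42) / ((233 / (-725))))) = 19572 / 54259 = 0.36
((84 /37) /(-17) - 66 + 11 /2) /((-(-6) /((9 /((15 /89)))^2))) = -1812570351 /62900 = -28816.70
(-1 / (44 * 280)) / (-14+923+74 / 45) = -9 / 100972256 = -0.00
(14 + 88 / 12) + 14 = 35.33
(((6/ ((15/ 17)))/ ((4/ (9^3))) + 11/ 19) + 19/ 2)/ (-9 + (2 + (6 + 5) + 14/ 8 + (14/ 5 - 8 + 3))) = 474764/ 1349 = 351.94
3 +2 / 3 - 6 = -7 / 3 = -2.33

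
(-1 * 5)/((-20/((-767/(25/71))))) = -54457/100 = -544.57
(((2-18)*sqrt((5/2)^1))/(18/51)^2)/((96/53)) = -15317*sqrt(10)/432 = -112.12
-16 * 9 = -144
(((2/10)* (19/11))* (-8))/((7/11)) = -152/35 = -4.34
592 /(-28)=-148 /7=-21.14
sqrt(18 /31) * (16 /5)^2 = 768 * sqrt(62) /775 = 7.80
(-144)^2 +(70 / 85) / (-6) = 1057529 / 51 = 20735.86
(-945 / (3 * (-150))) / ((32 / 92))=483 / 80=6.04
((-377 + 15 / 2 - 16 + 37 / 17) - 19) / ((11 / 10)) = -68395 / 187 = -365.75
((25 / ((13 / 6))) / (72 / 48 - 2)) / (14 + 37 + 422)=-300 / 6149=-0.05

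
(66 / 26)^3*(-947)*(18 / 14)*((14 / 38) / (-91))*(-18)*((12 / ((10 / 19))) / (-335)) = 98.78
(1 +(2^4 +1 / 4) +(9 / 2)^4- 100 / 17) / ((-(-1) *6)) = 114629 / 1632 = 70.24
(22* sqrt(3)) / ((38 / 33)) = 363* sqrt(3) / 19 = 33.09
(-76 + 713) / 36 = 637 / 36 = 17.69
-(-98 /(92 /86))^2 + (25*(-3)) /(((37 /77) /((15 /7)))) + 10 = -8716.61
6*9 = 54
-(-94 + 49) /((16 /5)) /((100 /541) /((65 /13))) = 24345 /64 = 380.39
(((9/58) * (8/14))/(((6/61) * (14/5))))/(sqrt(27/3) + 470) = 915/1344266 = 0.00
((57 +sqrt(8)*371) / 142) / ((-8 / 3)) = -1113*sqrt(2) / 568 - 171 / 1136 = -2.92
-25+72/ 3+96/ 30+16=18.20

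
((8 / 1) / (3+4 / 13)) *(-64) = -6656 / 43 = -154.79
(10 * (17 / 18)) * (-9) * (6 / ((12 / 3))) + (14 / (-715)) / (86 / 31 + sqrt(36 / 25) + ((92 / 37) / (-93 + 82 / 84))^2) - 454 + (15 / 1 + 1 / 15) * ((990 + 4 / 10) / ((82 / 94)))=1307878373434976156093 / 79149112493493900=16524.23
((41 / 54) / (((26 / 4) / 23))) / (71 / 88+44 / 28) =580888 / 514215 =1.13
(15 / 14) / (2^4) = 15 / 224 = 0.07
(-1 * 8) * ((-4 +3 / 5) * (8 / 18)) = 544 / 45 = 12.09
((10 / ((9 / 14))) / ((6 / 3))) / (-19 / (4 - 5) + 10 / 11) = 770 / 1971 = 0.39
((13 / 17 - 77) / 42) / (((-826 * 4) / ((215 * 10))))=58050 / 49147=1.18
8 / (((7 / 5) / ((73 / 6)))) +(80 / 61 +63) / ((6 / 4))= 47994 / 427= 112.40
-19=-19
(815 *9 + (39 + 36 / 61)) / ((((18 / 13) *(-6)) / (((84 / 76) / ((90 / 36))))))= -1364545 / 3477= -392.45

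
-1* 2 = -2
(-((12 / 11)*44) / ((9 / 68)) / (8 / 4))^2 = 295936 / 9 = 32881.78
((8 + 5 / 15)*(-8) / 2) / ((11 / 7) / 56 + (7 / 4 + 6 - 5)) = -39200 / 3267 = -12.00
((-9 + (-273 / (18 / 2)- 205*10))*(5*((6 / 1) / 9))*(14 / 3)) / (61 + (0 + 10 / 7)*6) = -6142640 / 13149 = -467.16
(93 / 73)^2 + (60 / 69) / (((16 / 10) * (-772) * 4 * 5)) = 1228546507 / 756973792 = 1.62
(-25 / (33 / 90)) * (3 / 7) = -2250 / 77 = -29.22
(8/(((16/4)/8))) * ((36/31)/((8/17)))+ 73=3487/31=112.48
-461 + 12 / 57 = -8755 / 19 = -460.79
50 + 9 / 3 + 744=797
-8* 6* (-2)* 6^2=3456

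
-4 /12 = -1 /3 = -0.33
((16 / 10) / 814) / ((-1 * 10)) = -2 / 10175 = -0.00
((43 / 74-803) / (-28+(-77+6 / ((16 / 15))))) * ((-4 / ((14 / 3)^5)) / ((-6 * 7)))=1603233 / 4614193780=0.00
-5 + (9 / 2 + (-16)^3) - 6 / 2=-4099.50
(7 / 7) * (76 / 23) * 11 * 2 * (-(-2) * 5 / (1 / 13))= 217360 / 23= 9450.43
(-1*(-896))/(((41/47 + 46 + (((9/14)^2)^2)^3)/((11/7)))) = 3751776345347588096/124909963150991695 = 30.04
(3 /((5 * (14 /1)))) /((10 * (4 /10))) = 3 /280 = 0.01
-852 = -852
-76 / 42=-38 / 21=-1.81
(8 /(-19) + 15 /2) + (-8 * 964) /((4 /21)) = -1538275 /38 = -40480.92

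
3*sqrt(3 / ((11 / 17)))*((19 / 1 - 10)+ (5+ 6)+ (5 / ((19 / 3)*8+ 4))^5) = 7118207267565*sqrt(561) / 1305004248064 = 129.19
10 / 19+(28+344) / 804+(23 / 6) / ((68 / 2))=286115 / 259692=1.10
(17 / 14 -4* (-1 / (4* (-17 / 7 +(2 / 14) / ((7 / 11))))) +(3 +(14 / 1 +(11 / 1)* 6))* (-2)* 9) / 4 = -373.31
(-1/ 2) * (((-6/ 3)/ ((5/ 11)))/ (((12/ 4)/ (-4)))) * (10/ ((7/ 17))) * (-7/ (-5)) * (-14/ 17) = 1232/ 15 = 82.13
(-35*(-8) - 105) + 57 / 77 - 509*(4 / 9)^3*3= 779924 / 18711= 41.68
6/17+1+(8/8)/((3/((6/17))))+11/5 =312/85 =3.67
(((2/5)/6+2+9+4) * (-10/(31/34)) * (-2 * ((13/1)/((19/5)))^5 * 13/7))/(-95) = -92723000890000/30626868531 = -3027.51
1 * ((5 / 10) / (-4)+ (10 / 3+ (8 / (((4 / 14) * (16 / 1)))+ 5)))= 239 / 24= 9.96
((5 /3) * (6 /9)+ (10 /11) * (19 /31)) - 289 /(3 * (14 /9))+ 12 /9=-2531855 /42966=-58.93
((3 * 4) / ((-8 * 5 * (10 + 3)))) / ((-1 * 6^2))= 1 / 1560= 0.00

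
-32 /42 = -16 /21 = -0.76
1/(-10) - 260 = -2601/10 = -260.10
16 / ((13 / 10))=160 / 13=12.31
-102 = -102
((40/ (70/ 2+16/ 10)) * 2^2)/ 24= 0.18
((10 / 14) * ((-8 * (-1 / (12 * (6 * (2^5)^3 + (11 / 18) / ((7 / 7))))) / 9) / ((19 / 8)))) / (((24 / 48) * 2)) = 32 / 282408609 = 0.00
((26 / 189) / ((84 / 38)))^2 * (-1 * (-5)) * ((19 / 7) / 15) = 1159171 / 330812181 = 0.00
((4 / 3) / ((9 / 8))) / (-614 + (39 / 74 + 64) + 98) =-2368 / 902043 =-0.00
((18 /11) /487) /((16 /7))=63 /42856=0.00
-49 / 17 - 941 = -16046 / 17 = -943.88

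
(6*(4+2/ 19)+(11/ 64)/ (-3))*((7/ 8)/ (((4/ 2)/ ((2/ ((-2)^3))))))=-627529/ 233472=-2.69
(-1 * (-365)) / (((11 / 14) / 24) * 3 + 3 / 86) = 1757840 / 641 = 2742.34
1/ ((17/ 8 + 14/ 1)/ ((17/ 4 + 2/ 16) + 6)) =83/ 129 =0.64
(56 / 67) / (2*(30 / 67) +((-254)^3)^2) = 14 / 4497975764546623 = 0.00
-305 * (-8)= 2440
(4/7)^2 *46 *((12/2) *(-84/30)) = -8832/35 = -252.34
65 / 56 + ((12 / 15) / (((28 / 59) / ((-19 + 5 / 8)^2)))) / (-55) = -1131931 / 123200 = -9.19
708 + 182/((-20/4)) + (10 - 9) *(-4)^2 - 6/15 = 3436/5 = 687.20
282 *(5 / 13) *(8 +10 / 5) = 14100 / 13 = 1084.62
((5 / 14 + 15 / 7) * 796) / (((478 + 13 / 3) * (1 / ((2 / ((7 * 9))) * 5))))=19900 / 30387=0.65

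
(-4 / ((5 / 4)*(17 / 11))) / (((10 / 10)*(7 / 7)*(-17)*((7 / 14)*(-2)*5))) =-0.02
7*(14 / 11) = 98 / 11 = 8.91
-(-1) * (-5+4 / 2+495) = 492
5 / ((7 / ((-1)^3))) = -5 / 7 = -0.71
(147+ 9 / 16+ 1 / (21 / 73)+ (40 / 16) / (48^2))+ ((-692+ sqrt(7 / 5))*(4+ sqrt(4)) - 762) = -153634045 / 32256+ 6*sqrt(35) / 5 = -4755.86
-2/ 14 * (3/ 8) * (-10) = 15/ 28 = 0.54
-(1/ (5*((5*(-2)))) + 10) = -9.98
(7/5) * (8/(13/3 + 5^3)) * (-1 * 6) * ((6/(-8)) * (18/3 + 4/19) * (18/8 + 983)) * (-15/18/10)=-14648697/73720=-198.71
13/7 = 1.86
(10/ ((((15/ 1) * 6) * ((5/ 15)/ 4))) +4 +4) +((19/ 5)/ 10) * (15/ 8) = 2411/ 240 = 10.05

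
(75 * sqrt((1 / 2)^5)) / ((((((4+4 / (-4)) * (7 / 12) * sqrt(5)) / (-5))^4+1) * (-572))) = -15000 * sqrt(2) / 1258543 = -0.02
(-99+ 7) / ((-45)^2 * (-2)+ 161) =92 / 3889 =0.02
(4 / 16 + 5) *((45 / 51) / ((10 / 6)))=2.78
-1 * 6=-6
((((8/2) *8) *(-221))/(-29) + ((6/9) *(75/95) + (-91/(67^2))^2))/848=2713514214449/9415570985008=0.29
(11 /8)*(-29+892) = 1186.62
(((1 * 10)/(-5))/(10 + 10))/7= -0.01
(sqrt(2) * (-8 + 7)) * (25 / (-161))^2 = -625 * sqrt(2) / 25921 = -0.03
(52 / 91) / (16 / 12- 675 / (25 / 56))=-3 / 7931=-0.00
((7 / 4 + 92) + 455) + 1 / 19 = 41709 / 76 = 548.80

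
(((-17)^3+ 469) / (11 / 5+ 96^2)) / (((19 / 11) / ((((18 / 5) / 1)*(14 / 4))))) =-3079692 / 875729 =-3.52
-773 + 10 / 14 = -5406 / 7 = -772.29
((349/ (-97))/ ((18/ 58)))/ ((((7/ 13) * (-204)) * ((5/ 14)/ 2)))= 131573/ 222615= 0.59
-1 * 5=-5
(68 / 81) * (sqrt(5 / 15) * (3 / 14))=0.10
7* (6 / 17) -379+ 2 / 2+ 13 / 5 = -31699 / 85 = -372.93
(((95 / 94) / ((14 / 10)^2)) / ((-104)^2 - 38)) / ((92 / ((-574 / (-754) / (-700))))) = -3895 / 6887336176448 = -0.00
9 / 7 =1.29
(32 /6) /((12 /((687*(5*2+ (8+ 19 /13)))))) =231748 /39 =5942.26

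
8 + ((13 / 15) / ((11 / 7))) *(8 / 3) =4688 / 495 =9.47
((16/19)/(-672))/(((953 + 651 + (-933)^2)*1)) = -1/695930214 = -0.00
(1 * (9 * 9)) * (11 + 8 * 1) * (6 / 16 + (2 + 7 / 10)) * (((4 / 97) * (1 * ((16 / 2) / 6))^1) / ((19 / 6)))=82.17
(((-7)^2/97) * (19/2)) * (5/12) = 4655/2328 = 2.00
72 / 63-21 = -139 / 7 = -19.86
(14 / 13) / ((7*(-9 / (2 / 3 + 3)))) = -22 / 351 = -0.06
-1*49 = -49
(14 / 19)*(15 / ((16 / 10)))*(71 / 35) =1065 / 76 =14.01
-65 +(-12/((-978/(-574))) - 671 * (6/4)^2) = -1031329/652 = -1581.79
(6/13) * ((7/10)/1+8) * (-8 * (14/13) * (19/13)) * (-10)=1110816/2197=505.61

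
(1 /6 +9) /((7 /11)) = 605 /42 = 14.40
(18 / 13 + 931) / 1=12121 / 13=932.38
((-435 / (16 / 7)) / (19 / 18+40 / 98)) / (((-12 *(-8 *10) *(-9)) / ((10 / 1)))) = 49735 / 330496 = 0.15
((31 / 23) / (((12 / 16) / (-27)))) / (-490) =558 / 5635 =0.10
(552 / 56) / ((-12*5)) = -23 / 140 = -0.16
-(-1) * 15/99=5/33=0.15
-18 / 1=-18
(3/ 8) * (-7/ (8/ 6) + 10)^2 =1083/ 128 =8.46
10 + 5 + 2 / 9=137 / 9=15.22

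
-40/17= -2.35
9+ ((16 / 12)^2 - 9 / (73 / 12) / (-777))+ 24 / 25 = 49941487 / 4254075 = 11.74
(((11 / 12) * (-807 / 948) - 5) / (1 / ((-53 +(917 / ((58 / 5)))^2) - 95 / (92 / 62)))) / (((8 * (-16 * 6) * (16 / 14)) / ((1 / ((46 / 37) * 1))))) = 13012087809707 / 400581459968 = 32.48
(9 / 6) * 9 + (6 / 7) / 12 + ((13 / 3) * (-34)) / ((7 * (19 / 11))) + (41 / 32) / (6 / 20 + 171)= 725639 / 520752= 1.39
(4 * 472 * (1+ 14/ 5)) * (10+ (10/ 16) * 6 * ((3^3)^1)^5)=386043065672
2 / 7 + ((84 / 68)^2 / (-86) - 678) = -117910463 / 173978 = -677.73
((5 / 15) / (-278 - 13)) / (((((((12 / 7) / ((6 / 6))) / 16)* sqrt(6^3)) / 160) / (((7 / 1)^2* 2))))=-109760* sqrt(6) / 23571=-11.41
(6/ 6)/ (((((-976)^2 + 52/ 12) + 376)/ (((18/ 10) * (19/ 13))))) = 513/ 185826485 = 0.00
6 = 6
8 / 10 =4 / 5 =0.80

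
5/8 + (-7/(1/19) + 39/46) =-24201/184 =-131.53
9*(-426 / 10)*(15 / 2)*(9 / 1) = -25879.50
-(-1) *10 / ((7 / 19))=190 / 7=27.14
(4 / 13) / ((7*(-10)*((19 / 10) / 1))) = -4 / 1729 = -0.00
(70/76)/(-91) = -5/494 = -0.01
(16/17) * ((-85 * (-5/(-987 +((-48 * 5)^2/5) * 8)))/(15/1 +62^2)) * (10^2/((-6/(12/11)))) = -80000/3870202677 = -0.00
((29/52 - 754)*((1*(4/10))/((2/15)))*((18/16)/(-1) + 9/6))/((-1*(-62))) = -352611/25792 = -13.67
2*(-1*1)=-2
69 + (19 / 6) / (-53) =21923 / 318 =68.94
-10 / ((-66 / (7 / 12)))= 35 / 396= 0.09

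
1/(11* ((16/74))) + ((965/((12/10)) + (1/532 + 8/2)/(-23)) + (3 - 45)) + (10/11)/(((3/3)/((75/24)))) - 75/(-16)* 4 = 633142843/807576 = 784.00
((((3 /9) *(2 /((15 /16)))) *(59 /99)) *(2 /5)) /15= 3776 /334125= 0.01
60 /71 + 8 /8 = 1.85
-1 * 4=-4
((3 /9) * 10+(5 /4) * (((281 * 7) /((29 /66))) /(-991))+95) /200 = 3196469 /6897360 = 0.46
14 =14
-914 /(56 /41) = -18737 /28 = -669.18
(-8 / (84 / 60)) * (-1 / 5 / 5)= 8 / 35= 0.23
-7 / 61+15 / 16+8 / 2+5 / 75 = 71581 / 14640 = 4.89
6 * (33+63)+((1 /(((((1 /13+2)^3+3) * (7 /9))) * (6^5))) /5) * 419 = 457647758303 /794525760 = 576.00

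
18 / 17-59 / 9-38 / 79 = -72253 / 12087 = -5.98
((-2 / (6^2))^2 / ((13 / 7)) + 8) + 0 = 33703 / 4212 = 8.00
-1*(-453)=453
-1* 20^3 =-8000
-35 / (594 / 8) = -140 / 297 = -0.47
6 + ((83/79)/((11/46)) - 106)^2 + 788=8395781450/755161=11117.87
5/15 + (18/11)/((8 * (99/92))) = 190/363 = 0.52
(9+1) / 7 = 10 / 7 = 1.43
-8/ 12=-2/ 3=-0.67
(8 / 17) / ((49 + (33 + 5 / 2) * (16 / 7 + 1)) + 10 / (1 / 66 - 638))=0.00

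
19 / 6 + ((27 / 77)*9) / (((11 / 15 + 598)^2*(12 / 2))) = 3.17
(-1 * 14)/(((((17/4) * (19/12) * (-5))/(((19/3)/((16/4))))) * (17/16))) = 896/1445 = 0.62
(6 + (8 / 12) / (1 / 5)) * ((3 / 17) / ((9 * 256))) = 7 / 9792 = 0.00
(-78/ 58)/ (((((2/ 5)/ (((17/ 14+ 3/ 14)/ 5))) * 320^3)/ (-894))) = 17433/ 665190400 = 0.00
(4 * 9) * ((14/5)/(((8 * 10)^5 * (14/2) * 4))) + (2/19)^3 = 65536061731/56188928000000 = 0.00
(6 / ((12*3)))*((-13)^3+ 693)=-250.67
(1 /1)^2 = 1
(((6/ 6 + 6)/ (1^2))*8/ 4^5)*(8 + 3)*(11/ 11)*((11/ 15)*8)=847/ 240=3.53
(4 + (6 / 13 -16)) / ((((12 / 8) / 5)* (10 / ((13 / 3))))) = -50 / 3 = -16.67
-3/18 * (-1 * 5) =5/6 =0.83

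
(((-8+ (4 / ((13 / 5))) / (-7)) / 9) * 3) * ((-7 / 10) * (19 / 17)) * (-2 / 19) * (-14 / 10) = 308 / 975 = 0.32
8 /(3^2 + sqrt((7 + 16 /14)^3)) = 0.25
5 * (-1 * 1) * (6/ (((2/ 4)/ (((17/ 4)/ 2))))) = -255/ 2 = -127.50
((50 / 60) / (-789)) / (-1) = 5 / 4734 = 0.00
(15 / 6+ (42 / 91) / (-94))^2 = 9296401 / 1493284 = 6.23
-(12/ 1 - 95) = 83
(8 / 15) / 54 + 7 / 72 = 347 / 3240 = 0.11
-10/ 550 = -1/ 55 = -0.02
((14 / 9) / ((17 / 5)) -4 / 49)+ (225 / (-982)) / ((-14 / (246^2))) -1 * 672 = 1173444269 / 3681027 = 318.78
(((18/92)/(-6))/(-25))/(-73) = -0.00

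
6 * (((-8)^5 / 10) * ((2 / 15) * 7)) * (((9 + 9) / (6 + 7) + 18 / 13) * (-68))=1123024896 / 325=3455461.22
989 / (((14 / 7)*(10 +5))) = 989 / 30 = 32.97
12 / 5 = 2.40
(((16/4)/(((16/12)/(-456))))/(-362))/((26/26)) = 684/181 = 3.78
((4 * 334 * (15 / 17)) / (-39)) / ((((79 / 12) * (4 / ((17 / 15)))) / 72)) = -96192 / 1027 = -93.66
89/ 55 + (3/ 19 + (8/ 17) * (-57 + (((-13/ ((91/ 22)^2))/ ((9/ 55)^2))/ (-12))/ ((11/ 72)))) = -5427572632/ 305540235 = -17.76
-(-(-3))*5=-15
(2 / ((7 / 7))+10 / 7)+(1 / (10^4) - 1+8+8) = 1290007 / 70000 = 18.43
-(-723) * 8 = 5784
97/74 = 1.31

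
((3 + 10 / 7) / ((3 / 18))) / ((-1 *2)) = -93 / 7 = -13.29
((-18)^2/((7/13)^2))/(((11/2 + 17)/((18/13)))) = 16848/245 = 68.77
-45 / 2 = -22.50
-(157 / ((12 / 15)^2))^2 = -15405625 / 256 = -60178.22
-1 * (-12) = 12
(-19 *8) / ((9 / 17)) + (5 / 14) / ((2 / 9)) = -71947 / 252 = -285.50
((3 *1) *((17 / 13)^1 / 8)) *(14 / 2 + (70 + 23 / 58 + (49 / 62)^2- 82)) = -22620795 / 11593504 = -1.95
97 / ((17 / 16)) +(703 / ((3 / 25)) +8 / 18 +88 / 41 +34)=37551547 / 6273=5986.22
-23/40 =-0.58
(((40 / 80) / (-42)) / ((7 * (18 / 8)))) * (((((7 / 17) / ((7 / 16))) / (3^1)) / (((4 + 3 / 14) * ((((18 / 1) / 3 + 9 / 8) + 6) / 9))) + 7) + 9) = -8944 / 737205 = -0.01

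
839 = 839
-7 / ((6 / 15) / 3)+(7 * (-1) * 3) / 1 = -147 / 2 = -73.50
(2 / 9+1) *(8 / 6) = 44 / 27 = 1.63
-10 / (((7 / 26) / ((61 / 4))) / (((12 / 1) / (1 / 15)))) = -713700 / 7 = -101957.14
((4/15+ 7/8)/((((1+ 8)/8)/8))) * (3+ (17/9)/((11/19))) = 135904/2673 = 50.84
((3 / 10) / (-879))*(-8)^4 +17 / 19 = -14007 / 27835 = -0.50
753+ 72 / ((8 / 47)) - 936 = 240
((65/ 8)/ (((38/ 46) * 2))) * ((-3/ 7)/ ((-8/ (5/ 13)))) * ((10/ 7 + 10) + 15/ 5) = 174225/ 119168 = 1.46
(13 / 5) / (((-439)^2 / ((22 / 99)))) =26 / 8672445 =0.00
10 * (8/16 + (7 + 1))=85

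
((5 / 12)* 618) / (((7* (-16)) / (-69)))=35535 / 224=158.64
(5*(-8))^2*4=6400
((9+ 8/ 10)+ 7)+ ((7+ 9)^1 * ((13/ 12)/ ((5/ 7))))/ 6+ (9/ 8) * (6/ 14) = 53743/ 2520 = 21.33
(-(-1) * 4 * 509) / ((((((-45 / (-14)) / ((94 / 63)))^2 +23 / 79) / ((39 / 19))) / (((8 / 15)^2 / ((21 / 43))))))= 15644763164672 / 31699522575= 493.53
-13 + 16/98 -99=-5480/49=-111.84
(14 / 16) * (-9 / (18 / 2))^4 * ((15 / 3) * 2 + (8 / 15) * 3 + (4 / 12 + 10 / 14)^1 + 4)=14.57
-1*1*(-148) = 148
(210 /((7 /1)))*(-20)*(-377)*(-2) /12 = -37700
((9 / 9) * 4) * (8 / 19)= 32 / 19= 1.68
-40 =-40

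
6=6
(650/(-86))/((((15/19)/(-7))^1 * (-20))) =-1729/516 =-3.35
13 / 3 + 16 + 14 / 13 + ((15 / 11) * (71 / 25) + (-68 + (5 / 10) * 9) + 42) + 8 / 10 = 19661 / 4290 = 4.58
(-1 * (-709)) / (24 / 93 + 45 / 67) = 1472593 / 1931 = 762.61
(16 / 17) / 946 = 8 / 8041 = 0.00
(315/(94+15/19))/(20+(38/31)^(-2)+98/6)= 3703860/41237497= 0.09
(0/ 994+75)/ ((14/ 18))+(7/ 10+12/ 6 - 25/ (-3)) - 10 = 20467/ 210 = 97.46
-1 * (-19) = 19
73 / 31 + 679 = 21122 / 31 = 681.35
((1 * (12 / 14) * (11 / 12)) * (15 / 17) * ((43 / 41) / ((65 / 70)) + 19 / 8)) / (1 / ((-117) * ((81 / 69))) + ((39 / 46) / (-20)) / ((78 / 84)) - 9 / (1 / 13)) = -4053003075 / 195268255252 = -0.02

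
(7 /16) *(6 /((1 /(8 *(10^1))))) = 210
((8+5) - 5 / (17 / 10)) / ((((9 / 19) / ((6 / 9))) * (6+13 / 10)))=7220 / 3723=1.94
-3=-3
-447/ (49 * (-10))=447/ 490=0.91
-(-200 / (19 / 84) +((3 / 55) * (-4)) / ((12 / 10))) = 184838 / 209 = 884.39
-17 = -17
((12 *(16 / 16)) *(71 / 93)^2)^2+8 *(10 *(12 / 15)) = 938534992 / 8311689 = 112.92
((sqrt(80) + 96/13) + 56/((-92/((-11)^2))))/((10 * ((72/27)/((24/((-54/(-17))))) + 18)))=-168419/466440 + 17 * sqrt(5)/780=-0.31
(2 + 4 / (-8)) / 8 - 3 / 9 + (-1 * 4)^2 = 761 / 48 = 15.85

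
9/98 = 0.09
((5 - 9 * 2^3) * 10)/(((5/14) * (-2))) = 938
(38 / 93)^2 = 1444 / 8649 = 0.17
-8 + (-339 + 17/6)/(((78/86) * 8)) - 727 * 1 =-1462651/1872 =-781.33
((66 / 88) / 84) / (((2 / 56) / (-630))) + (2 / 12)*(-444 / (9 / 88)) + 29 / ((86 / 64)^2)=-28788763 / 33282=-864.99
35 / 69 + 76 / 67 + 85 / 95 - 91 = -7770385 / 87837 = -88.46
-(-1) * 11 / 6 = 11 / 6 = 1.83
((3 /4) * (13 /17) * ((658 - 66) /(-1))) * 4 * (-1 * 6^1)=138528 /17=8148.71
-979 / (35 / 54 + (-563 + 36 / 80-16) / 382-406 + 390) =201948120 / 3479197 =58.04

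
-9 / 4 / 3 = -3 / 4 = -0.75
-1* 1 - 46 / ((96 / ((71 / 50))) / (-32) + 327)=-26333 / 23067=-1.14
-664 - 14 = -678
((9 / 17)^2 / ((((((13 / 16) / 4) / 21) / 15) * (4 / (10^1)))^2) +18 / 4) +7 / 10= 1028766069866 / 244205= 4212715.01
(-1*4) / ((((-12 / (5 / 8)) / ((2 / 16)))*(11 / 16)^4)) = 5120 / 43923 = 0.12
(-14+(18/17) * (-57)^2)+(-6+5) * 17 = 57955/17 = 3409.12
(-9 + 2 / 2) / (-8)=1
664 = 664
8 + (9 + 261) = 278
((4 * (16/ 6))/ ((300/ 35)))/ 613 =56/ 27585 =0.00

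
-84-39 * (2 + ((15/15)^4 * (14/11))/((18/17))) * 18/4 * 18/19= -128823/209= -616.38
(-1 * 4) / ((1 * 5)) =-4 / 5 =-0.80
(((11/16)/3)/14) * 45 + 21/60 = 1217/1120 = 1.09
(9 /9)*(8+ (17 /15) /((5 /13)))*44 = 36124 /75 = 481.65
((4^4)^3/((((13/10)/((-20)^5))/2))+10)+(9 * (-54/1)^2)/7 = -7516192767657918/91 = -82595524919317.78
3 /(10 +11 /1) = 1 /7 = 0.14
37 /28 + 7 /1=233 /28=8.32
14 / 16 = 7 / 8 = 0.88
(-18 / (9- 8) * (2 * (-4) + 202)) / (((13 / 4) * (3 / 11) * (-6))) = 8536 / 13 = 656.62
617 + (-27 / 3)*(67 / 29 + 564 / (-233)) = 4175774 / 6757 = 617.99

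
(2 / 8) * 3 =3 / 4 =0.75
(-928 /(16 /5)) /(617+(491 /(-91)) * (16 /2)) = -26390 /52219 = -0.51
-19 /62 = -0.31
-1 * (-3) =3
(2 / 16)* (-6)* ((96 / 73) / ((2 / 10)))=-360 / 73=-4.93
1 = 1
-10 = -10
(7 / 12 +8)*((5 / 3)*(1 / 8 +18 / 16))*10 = 178.82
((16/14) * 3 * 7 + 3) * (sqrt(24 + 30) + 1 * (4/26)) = 54/13 + 81 * sqrt(6) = 202.56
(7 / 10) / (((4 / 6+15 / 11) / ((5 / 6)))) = 0.29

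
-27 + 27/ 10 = -243/ 10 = -24.30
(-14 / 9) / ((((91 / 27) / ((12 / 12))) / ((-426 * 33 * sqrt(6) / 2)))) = 42174 * sqrt(6) / 13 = 7946.52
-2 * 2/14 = -2/7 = -0.29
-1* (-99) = 99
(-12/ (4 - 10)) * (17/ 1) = 34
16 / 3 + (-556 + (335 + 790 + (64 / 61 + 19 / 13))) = 1372312 / 2379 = 576.84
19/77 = 0.25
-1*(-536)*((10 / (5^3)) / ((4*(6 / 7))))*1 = 938 / 75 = 12.51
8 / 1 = 8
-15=-15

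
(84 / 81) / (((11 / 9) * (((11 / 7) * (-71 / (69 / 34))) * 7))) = -322 / 146047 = -0.00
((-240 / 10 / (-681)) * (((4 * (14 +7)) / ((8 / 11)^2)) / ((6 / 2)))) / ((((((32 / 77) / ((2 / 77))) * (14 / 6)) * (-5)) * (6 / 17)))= -2057 / 72640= -0.03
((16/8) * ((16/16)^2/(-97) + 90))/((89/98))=1710884/8633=198.18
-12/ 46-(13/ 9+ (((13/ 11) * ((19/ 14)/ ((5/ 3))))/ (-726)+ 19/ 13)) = -1587324803/ 501440940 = -3.17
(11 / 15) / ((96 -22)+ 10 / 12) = 22 / 2245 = 0.01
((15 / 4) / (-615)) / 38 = -1 / 6232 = -0.00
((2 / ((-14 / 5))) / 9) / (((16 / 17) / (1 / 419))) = -85 / 422352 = -0.00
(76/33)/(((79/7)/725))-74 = 192782/2607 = 73.95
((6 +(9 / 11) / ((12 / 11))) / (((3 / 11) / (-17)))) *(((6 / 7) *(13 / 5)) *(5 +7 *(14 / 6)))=-700128 / 35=-20003.66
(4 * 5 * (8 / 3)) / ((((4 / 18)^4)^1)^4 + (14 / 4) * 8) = 24706935851357880 / 12971141321979271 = 1.90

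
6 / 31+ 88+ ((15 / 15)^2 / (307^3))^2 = 2288910245363160797 / 25953261743327719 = 88.19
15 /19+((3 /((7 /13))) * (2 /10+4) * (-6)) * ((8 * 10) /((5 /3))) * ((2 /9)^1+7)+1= -924734 /19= -48670.21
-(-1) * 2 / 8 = 1 / 4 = 0.25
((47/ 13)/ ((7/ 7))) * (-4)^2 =752/ 13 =57.85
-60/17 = -3.53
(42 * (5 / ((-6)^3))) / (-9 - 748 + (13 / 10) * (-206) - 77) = 25 / 28332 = 0.00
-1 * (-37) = 37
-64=-64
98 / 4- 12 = 12.50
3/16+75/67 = 1401/1072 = 1.31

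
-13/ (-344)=13/ 344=0.04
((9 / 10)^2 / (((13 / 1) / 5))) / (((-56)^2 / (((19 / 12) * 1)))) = 513 / 3261440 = 0.00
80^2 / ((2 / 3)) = 9600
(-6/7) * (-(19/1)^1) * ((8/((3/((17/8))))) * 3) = 1938/7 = 276.86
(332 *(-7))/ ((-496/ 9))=5229/ 124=42.17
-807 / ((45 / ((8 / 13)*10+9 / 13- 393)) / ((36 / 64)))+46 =204949 / 52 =3941.33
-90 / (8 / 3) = -135 / 4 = -33.75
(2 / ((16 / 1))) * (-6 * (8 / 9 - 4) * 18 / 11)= 42 / 11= 3.82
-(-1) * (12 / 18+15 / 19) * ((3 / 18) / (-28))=-83 / 9576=-0.01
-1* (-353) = 353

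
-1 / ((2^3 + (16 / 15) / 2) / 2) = -0.23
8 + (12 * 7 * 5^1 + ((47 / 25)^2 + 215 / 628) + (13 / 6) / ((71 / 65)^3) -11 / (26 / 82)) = 2185171711395433 / 5478722632500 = 398.85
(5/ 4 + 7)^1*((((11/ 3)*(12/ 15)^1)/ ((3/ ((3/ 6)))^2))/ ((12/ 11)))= 1331/ 2160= 0.62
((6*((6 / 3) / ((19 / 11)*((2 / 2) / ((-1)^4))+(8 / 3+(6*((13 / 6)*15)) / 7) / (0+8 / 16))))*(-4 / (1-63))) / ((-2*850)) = -1386 / 191050675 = -0.00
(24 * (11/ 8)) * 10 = 330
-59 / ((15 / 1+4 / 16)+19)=-1.72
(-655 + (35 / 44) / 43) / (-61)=1239225 / 115412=10.74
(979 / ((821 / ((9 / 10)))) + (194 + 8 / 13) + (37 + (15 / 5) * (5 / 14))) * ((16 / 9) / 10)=698577784 / 16809975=41.56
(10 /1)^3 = 1000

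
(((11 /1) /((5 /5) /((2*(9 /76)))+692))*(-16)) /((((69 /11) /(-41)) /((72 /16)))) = 535788 /72059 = 7.44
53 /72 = 0.74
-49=-49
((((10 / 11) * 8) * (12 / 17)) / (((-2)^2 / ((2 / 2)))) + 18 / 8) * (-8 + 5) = -7929 / 748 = -10.60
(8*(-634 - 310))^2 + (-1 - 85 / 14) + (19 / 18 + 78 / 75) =57032699.02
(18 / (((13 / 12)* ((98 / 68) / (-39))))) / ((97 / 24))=-528768 / 4753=-111.25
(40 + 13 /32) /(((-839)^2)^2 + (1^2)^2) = 1293 /15856152775744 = 0.00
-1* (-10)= 10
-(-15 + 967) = -952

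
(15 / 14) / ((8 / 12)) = 45 / 28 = 1.61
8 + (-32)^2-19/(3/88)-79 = 1187/3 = 395.67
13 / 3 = 4.33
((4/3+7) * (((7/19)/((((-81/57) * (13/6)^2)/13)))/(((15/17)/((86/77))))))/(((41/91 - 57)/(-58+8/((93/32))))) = -525822920/71068833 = -7.40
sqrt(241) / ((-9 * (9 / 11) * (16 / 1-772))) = 11 * sqrt(241) / 61236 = 0.00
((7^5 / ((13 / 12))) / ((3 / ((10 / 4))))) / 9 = 168070 / 117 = 1436.50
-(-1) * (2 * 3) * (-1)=-6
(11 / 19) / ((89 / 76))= 0.49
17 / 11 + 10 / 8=123 / 44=2.80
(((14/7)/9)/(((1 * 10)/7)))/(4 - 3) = 7/45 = 0.16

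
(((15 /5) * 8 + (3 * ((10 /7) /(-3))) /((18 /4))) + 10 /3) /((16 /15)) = 4255 /168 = 25.33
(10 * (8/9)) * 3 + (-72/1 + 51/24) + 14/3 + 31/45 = -13627/360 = -37.85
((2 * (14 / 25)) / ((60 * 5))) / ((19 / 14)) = 98 / 35625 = 0.00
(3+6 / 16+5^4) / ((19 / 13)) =65351 / 152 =429.94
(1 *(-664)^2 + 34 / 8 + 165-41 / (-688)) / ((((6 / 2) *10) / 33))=3337982263 / 6880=485171.84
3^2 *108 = 972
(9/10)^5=59049/100000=0.59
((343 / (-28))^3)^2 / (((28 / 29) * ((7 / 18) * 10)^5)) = 201464618229 / 51200000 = 3934.86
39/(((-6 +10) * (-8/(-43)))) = 52.41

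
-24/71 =-0.34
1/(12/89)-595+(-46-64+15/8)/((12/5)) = -60733/96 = -632.64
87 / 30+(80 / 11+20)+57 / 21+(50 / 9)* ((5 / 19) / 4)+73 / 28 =9443281 / 263340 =35.86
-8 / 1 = -8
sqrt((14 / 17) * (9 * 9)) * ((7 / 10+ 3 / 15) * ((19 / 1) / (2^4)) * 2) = 1539 * sqrt(238) / 1360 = 17.46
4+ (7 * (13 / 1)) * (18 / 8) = 835 / 4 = 208.75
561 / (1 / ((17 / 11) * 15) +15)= 143055 / 3836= 37.29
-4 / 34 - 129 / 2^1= -2197 / 34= -64.62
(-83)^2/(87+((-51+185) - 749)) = -6889/528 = -13.05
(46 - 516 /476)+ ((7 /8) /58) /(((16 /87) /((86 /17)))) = 690481 /15232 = 45.33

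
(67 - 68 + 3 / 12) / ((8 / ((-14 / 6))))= 7 / 32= 0.22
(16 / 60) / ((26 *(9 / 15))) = 2 / 117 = 0.02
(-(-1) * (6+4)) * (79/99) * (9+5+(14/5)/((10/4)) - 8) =28124/495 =56.82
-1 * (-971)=971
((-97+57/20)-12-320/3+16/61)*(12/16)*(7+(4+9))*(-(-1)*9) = -7001541/244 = -28694.84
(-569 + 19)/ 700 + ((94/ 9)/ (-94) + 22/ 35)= -169/ 630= -0.27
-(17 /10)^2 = -289 /100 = -2.89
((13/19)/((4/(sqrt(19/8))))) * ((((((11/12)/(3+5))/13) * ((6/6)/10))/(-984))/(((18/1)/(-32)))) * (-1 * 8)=-11 * sqrt(38)/20191680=-0.00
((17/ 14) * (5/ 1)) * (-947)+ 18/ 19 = -1529153/ 266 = -5748.70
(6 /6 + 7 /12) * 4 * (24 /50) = 76 /25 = 3.04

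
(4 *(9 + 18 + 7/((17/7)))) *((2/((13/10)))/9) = 40640/1989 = 20.43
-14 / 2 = -7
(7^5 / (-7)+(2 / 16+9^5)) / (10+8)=453185 / 144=3147.12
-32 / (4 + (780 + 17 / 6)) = -192 / 4721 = -0.04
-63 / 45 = -7 / 5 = -1.40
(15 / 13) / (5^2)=3 / 65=0.05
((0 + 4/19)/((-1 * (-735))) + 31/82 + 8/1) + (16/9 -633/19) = -79562521/3435390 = -23.16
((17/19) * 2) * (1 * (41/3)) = 1394/57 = 24.46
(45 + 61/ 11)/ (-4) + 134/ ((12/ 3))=459/ 22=20.86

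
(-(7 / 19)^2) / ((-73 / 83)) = 4067 / 26353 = 0.15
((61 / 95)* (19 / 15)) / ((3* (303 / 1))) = 61 / 68175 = 0.00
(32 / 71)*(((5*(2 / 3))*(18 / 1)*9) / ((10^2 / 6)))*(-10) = -10368 / 71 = -146.03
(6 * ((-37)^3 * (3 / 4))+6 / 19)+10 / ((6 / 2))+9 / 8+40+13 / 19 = -5469433 / 24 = -227893.04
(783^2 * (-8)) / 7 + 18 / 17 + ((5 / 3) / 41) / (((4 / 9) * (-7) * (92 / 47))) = -700672.09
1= 1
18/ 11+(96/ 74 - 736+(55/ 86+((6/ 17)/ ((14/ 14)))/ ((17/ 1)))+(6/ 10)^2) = -185126721173/ 252889450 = -732.05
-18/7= -2.57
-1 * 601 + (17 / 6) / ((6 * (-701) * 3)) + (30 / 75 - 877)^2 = 767826.56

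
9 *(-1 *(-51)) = 459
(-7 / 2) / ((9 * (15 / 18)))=-7 / 15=-0.47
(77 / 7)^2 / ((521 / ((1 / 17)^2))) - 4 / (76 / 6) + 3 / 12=-743649 / 11443244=-0.06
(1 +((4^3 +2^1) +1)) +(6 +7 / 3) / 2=433 / 6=72.17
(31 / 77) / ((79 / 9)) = 279 / 6083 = 0.05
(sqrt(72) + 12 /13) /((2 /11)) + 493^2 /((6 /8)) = 33 * sqrt(2) + 12638746 /39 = 324117.08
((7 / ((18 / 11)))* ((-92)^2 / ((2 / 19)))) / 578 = 1547854 / 2601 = 595.10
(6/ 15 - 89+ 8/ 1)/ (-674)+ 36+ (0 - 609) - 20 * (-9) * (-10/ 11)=-27302677/ 37070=-736.52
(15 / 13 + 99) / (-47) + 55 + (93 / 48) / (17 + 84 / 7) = 15007533 / 283504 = 52.94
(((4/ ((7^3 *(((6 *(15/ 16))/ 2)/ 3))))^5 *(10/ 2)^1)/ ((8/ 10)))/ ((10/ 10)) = 268435456/ 144207180864518625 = 0.00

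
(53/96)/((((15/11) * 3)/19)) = 2.56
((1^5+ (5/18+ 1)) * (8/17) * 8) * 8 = 10496/153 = 68.60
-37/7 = -5.29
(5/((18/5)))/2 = 25/36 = 0.69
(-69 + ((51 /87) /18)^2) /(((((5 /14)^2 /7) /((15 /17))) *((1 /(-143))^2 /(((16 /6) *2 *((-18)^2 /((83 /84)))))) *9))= -236313004221502208 /17799765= -13276186748.62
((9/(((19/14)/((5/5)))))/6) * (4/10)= 42/95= 0.44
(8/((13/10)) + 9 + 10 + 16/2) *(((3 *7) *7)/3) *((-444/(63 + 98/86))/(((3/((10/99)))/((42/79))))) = -1344013160/6676527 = -201.30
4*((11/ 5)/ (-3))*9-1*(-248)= 221.60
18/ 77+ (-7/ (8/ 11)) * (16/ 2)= -5911/ 77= -76.77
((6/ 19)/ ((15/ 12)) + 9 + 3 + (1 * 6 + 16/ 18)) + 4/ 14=116272/ 5985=19.43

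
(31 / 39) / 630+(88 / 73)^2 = 1.45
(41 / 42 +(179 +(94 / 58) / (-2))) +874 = 641378 / 609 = 1053.17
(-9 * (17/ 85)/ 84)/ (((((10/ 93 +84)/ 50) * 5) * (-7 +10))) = -93/ 109508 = -0.00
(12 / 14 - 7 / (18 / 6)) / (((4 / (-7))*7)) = 31 / 84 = 0.37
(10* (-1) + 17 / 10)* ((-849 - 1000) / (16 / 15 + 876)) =17.50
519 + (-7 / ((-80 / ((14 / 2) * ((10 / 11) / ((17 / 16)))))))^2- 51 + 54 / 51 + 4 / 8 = 32859213 / 69938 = 469.83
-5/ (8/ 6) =-15/ 4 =-3.75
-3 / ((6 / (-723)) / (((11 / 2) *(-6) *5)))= -59647.50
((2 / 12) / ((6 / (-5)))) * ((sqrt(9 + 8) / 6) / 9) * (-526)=1315 * sqrt(17) / 972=5.58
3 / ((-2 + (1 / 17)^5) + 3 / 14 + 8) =59633994 / 123527573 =0.48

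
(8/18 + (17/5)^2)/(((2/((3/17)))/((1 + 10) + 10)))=18907/850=22.24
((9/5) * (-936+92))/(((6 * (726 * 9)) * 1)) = -211/5445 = -0.04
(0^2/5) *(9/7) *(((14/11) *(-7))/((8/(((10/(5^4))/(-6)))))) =0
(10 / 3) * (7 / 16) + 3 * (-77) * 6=-33229 / 24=-1384.54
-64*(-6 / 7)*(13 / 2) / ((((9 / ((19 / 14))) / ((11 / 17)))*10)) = 43472 / 12495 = 3.48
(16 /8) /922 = 1 /461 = 0.00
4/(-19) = -4/19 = -0.21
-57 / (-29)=57 / 29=1.97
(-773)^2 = 597529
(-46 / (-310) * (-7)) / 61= -161 / 9455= -0.02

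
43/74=0.58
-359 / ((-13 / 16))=5744 / 13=441.85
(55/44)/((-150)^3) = -1/2700000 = -0.00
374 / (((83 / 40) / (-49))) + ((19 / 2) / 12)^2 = -422201077 / 47808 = -8831.18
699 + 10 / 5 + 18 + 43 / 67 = 48216 / 67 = 719.64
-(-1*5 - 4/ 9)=49/ 9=5.44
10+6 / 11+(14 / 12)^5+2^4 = 2455469 / 85536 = 28.71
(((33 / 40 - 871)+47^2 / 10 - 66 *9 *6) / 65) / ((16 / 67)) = -11291577 / 41600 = -271.43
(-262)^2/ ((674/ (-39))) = -1338558/ 337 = -3971.98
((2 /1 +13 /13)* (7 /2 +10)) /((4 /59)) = 4779 /8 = 597.38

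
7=7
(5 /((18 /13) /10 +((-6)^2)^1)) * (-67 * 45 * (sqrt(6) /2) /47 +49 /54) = 15925 /126846 - 108875 * sqrt(6) /24534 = -10.74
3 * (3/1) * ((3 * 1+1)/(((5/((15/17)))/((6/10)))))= 324/85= 3.81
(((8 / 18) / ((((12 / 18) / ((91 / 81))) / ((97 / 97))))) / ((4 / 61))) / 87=5551 / 42282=0.13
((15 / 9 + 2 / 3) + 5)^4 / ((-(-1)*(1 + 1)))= 117128 / 81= 1446.02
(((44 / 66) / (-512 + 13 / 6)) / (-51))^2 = 16 / 24338808081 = 0.00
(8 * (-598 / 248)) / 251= -598 / 7781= -0.08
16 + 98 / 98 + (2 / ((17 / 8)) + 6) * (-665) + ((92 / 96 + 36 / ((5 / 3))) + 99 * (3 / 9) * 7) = -8864461 / 2040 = -4345.32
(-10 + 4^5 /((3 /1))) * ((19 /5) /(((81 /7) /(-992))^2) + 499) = 926938079326 /98415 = 9418666.66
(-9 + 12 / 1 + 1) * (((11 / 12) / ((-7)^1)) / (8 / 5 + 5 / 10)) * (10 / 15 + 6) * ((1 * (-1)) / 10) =220 / 1323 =0.17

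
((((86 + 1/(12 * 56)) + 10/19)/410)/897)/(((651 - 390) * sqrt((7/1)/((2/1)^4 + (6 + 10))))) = 1104787 * sqrt(14)/2144755201680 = 0.00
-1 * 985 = -985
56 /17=3.29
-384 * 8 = -3072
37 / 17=2.18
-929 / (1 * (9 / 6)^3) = -7432 / 27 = -275.26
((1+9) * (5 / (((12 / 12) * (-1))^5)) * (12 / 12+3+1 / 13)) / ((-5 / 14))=7420 / 13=570.77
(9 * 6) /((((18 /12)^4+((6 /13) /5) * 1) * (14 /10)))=93600 /12509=7.48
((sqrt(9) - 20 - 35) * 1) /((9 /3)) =-52 /3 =-17.33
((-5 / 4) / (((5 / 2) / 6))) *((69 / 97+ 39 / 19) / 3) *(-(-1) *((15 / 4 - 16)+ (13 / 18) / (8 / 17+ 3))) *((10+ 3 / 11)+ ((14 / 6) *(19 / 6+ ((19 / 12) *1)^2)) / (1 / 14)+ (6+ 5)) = 3553327719937 / 516718224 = 6876.72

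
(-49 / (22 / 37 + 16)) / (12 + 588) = -1813 / 368400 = -0.00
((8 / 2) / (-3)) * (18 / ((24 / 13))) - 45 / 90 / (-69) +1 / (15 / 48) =-6757 / 690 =-9.79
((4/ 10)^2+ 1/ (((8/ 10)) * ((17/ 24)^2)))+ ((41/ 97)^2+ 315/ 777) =8137909448/ 2515260925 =3.24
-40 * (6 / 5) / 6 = -8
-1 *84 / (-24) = 7 / 2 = 3.50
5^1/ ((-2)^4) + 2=37/ 16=2.31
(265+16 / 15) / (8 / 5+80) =3991 / 1224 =3.26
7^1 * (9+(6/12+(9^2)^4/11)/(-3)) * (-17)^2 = -174165853757/66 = -2638876572.08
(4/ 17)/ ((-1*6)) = -2/ 51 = -0.04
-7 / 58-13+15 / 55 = -12.85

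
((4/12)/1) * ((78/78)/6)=1/18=0.06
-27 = -27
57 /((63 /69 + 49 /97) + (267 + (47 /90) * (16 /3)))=17167545 /81682391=0.21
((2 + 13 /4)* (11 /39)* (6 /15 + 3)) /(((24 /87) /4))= 37961 /520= 73.00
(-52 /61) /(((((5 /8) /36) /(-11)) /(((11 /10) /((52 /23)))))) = 262.79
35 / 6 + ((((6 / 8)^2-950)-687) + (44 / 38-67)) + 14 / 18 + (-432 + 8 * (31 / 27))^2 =39243029755 / 221616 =177076.70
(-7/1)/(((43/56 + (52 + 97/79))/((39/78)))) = -0.06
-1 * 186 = -186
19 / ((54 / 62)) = 589 / 27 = 21.81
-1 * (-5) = 5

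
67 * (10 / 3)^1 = 670 / 3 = 223.33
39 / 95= 0.41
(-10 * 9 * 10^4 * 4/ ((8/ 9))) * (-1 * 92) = 372600000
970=970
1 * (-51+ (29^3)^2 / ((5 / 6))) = 3568939671 / 5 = 713787934.20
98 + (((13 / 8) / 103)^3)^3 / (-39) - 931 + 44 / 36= -1310975960474612183481290928227 / 1576113230599987930979106816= -831.78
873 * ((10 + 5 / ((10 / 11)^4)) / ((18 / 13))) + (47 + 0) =43870301 / 4000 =10967.58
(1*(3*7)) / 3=7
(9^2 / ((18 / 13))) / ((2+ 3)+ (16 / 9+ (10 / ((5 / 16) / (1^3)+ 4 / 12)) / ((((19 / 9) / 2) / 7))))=620217 / 1160498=0.53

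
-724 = -724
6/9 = 2/3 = 0.67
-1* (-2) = 2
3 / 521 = 0.01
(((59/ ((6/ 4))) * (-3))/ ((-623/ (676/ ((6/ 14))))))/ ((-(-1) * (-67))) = -79768/ 17889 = -4.46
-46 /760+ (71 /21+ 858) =6873337 /7980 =861.32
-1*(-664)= 664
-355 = -355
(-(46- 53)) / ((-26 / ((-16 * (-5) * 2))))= -560 / 13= -43.08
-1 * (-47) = 47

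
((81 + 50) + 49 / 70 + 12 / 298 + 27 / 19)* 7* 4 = 52777158 / 14155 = 3728.52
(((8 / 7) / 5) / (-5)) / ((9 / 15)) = -8 / 105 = -0.08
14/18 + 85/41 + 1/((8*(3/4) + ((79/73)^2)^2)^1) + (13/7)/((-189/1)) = 33801929632060/11355203963061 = 2.98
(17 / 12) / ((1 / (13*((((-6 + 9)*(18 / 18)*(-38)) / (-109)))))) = 4199 / 218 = 19.26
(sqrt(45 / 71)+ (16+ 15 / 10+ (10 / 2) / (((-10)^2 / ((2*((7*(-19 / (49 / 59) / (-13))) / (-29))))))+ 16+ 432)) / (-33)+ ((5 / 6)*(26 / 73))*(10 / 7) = -144955742 / 10595585 - sqrt(355) / 781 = -13.70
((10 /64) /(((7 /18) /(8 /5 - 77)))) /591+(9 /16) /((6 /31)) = 125985 /44128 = 2.85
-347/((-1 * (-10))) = -34.70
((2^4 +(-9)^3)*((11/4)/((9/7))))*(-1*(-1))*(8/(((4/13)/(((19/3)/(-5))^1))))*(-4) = -27121094/135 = -200896.99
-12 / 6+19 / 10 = -1 / 10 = -0.10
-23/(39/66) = -506/13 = -38.92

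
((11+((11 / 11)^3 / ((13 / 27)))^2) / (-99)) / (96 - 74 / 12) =-0.00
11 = 11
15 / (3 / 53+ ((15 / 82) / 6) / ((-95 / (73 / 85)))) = 210563700 / 790711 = 266.30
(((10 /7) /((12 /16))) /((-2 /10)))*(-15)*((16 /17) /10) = 13.45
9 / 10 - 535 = -5341 / 10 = -534.10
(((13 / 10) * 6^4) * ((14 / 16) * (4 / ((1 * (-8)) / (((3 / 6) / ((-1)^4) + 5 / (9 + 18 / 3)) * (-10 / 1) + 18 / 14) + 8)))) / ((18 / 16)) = 37296 / 65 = 573.78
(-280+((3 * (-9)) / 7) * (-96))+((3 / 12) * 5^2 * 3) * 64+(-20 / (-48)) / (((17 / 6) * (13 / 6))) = 1996177 / 1547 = 1290.35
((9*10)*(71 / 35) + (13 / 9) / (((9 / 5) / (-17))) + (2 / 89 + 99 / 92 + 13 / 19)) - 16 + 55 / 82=155.38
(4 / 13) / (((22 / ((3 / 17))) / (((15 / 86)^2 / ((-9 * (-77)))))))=75 / 692217526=0.00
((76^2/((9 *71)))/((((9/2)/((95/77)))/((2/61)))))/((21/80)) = 175590400/567261387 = 0.31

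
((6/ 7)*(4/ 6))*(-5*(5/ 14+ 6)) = -890/ 49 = -18.16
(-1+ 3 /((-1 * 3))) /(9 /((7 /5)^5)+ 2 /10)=-84035 /78716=-1.07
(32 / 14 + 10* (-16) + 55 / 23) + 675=519.68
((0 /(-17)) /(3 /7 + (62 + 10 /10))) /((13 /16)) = 0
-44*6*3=-792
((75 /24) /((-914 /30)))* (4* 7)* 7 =-18375 /914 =-20.10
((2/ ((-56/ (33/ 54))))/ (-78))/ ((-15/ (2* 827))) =-9097/ 294840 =-0.03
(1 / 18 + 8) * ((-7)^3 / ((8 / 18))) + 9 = -49663 / 8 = -6207.88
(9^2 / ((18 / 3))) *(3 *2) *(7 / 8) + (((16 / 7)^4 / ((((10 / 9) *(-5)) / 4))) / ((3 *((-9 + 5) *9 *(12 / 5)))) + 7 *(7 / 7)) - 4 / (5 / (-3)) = 13890407 / 172872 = 80.35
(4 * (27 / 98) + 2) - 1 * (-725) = 35677 / 49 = 728.10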